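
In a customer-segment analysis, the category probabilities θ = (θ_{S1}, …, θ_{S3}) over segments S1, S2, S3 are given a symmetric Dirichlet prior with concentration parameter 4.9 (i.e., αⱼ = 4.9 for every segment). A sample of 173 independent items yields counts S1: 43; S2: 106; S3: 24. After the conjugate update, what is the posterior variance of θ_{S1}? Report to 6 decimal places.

0.001007

The Dirichlet prior is conjugate to the Multinomial likelihood: each posterior αⱼ = prior αⱼ + observed count nⱼ.
Posterior concentration: (47.9, 110.9, 28.9), total = 187.7.
Var[θ_j] = α_j(Σα−α_j)/((Σα)²(Σα+1)) = 47.9·139.8/(187.7²·188.7) = 0.001007.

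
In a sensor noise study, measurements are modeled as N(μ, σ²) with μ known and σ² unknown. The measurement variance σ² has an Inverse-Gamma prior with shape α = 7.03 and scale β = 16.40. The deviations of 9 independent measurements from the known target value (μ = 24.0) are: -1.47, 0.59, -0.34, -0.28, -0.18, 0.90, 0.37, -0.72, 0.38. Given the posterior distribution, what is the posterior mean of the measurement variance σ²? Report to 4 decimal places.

With known mean μ and an Inverse-Gamma(α, β) prior on σ², the Normal likelihood is conjugate: posterior is Inv-Gamma(α + n/2, β + Σ(xᵢ−μ)²/2).
Σ(xᵢ−μ)² = (-1.47)² + (0.59)² + (-0.34)² + (-0.28)² + (-0.18)² + (0.90)² + (0.37)² + (-0.72)² + (0.38)² = 4.3451.
Posterior: Inv-Gamma(7.03 + 9/2, 16.40 + 4.3451/2) = Inv-Gamma(11.53, 18.57255).
E[σ²|data] = β/(α−1) = 18.57255/10.53 = 1.7638.

1.7638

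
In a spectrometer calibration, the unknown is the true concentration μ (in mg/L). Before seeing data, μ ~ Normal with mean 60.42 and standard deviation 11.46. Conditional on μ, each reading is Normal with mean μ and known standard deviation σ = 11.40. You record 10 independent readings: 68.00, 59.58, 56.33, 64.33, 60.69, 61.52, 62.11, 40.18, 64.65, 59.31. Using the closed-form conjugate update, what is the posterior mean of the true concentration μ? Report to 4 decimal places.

59.7375

For Normal data with known variance σ², a Normal(μ₀, σ₀²) prior on μ is conjugate. Posterior precision = 1/σ₀² + n/σ²; posterior mean is the precision-weighted average of μ₀ and x̄.
Σxᵢ = 68.00 + 59.58 + 56.33 + 64.33 + 60.69 + 61.52 + 62.11 + 40.18 + 64.65 + 59.31 = 596.7, so n·x̄ = 596.7.
σ₀² = 11.46² = 131.3316, σ² = 11.40² = 129.96; σ² + n·σ₀² = 129.96 + 10·131.3316 = 1443.276.
Posterior mean = (μ₀/σ₀² + n·x̄/σ²)/(1/σ₀² + n/σ²) = (σ²·μ₀ + σ₀²·n·x̄)/(σ² + n·σ₀²) = (129.96·60.42 + 131.3316·596.7)/1443.276 = 86217.74892/1443.276 = 59.7375.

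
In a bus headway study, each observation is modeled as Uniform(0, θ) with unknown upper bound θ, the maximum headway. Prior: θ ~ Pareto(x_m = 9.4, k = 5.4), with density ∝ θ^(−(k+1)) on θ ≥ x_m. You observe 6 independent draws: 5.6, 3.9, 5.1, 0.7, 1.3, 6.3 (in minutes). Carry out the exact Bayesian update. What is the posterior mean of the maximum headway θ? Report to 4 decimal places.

A Pareto(scale x_m, shape k) prior on the upper bound θ of Uniform(0, θ) is conjugate: posterior is Pareto(max(x_m, max xᵢ), k + n).
Sample maximum = 6.3; prior scale x_m = 9.4 → posterior scale = max = 9.4.
Posterior shape = 5.4 + 6 = 11.4.
E[θ|data] = k·x_m/(k−1) = 11.4·9.4/10.4 = 10.3038.

10.3038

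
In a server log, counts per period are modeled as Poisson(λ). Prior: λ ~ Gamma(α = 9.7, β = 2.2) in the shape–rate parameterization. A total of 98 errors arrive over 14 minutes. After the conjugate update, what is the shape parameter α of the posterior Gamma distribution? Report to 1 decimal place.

107.7

With a Gamma(shape α, rate β) prior, the Poisson likelihood is conjugate: the posterior is Gamma(α + ΣXᵢ, β + n).
Posterior: Gamma(α+S, β+n) = Gamma(9.7+98, 2.2+14) = Gamma(107.7, 16.2).
Posterior α = 107.7.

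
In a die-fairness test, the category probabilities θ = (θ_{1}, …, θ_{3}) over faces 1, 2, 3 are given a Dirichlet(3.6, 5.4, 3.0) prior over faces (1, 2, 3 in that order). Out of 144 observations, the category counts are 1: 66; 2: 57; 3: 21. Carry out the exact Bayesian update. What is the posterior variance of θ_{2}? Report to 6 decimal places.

0.001529

The Dirichlet prior is conjugate to the Multinomial likelihood: each posterior αⱼ = prior αⱼ + observed count nⱼ.
Posterior concentration: (69.6, 62.4, 24.0), total = 156.0.
Var[θ_j] = α_j(Σα−α_j)/((Σα)²(Σα+1)) = 62.4·93.6/(156.0²·157.0) = 0.001529.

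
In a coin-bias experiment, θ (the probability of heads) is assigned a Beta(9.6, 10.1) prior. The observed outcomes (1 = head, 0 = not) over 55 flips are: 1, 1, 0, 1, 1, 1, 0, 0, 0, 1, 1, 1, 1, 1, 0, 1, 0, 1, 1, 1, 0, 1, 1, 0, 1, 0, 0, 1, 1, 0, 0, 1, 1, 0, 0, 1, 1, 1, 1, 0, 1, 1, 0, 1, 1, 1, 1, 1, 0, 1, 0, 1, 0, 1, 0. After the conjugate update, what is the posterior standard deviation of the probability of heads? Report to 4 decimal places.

0.0564

The Beta prior is conjugate to a Binomial/Bernoulli likelihood; the update adds successes to α and failures to β.
Posterior: Beta(α+k, β+n−k) = Beta(9.6+35, 10.1+20) = Beta(44.6, 30.1).
Var = αβ/((α+β)²(α+β+1)) = 44.6·30.1/(74.7²·75.7) = 0.00317808; SD = √0.00317808 = 0.0564.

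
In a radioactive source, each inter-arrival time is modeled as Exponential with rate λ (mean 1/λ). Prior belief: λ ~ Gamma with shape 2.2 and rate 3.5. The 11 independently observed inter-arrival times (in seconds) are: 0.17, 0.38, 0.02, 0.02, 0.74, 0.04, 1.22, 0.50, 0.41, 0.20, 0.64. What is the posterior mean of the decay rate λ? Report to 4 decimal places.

1.6837

With a Gamma(shape α, rate β) prior on the exponential rate λ, the posterior after n observations with total T = Σxᵢ is Gamma(α+n, β+T).
Sum of observations T = 4.34 seconds; n = 11.
Posterior: Gamma(2.2+11, 3.5+4.34) = Gamma(13.2, 7.84).
Posterior mean of λ = α/β = 13.2/7.84 = 1.6837.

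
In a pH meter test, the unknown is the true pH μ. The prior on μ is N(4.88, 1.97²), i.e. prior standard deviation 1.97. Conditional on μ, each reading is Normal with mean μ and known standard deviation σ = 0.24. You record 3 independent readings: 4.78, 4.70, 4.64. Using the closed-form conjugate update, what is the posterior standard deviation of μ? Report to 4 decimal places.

0.1382

For Normal data with known variance σ², a Normal(μ₀, σ₀²) prior on μ is conjugate. Posterior precision = 1/σ₀² + n/σ²; posterior mean is the precision-weighted average of μ₀ and x̄.
σ₀² = 1.97² = 3.8809, σ² = 0.24² = 0.0576; σ² + n·σ₀² = 0.0576 + 3·3.8809 = 11.7003.
Posterior precision = 1/σ₀² + n/σ² = 1/3.8809 + 3/0.0576 = (σ² + n·σ₀²)/(σ₀²σ²) = 11.7003/(3.8809·0.0576); posterior variance σₙ² = σ₀²σ²/(σ² + n·σ₀²) = 3.8809·0.0576/11.7003 = 0.019105.
Posterior SD = √σₙ² = √(3.8809·0.0576/11.7003) = 0.1382.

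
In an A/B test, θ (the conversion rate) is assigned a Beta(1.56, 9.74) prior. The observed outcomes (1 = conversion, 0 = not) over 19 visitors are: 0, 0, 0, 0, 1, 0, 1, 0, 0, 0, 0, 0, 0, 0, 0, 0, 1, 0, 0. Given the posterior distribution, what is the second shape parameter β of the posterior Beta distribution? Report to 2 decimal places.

The Beta prior is conjugate to a Binomial/Bernoulli likelihood; the update adds successes to α and failures to β.
Posterior: Beta(α+k, β+n−k) = Beta(1.56+3, 9.74+16) = Beta(4.56, 25.74).
Posterior β = 25.74.

25.74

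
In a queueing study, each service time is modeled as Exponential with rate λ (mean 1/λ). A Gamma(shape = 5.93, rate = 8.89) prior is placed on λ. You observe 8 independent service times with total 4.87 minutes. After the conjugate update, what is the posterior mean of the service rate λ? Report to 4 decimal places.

With a Gamma(shape α, rate β) prior on the exponential rate λ, the posterior after n observations with total T = Σxᵢ is Gamma(α+n, β+T).
Posterior: Gamma(5.93+8, 8.89+4.87) = Gamma(13.93, 13.76).
Posterior mean of λ = α/β = 13.93/13.76 = 1.0124.

1.0124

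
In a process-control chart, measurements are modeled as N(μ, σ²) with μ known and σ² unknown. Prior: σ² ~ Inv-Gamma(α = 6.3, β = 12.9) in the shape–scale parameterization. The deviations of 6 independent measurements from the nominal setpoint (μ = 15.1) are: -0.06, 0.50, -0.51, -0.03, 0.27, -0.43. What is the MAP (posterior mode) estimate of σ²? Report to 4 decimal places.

With known mean μ and an Inverse-Gamma(α, β) prior on σ², the Normal likelihood is conjugate: posterior is Inv-Gamma(α + n/2, β + Σ(xᵢ−μ)²/2).
Σ(xᵢ−μ)² = (-0.06)² + (0.50)² + (-0.51)² + (-0.03)² + (0.27)² + (-0.43)² = 0.7724.
Posterior: Inv-Gamma(6.3 + 6/2, 12.9 + 0.7724/2) = Inv-Gamma(9.30, 13.28620).
Mode = β/(α+1) = 13.28620/10.30 = 1.2899.

1.2899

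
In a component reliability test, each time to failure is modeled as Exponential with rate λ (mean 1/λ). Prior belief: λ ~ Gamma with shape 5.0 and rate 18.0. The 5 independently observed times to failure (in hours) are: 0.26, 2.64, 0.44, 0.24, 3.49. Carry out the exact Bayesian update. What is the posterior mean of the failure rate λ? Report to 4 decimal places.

0.3989

With a Gamma(shape α, rate β) prior on the exponential rate λ, the posterior after n observations with total T = Σxᵢ is Gamma(α+n, β+T).
Sum of observations T = 7.07 hours; n = 5.
Posterior: Gamma(5.0+5, 18.0+7.07) = Gamma(10.0, 25.07).
Posterior mean of λ = α/β = 10.0/25.07 = 0.3989.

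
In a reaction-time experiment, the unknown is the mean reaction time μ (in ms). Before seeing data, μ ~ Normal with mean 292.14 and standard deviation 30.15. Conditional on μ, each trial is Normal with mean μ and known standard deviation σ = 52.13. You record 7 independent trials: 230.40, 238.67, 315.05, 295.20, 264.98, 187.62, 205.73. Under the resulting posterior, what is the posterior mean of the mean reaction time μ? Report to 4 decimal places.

261.3747

For Normal data with known variance σ², a Normal(μ₀, σ₀²) prior on μ is conjugate. Posterior precision = 1/σ₀² + n/σ²; posterior mean is the precision-weighted average of μ₀ and x̄.
Σxᵢ = 230.40 + 238.67 + 315.05 + 295.20 + 264.98 + 187.62 + 205.73 = 1737.65, so n·x̄ = 1737.65.
σ₀² = 30.15² = 909.0225, σ² = 52.13² = 2717.5369; σ² + n·σ₀² = 2717.5369 + 7·909.0225 = 9080.6944.
Posterior mean = (μ₀/σ₀² + n·x̄/σ²)/(1/σ₀² + n/σ²) = (σ²·μ₀ + σ₀²·n·x̄)/(σ² + n·σ₀²) = (2717.5369·292.14 + 909.0225·1737.65)/9080.6944 = 2373464.177091/9080.6944 = 261.3747.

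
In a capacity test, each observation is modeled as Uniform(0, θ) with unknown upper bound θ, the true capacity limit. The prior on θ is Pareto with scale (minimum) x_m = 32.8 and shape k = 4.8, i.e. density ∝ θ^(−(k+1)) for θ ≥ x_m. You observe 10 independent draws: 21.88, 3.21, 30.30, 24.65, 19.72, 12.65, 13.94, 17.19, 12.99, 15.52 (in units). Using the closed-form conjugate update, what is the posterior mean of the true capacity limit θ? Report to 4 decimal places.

35.1768

A Pareto(scale x_m, shape k) prior on the upper bound θ of Uniform(0, θ) is conjugate: posterior is Pareto(max(x_m, max xᵢ), k + n).
Sample maximum = 30.30; prior scale x_m = 32.8 → posterior scale = max = 32.80.
Posterior shape = 4.8 + 10 = 14.8.
E[θ|data] = k·x_m/(k−1) = 14.8·32.80/13.8 = 35.1768.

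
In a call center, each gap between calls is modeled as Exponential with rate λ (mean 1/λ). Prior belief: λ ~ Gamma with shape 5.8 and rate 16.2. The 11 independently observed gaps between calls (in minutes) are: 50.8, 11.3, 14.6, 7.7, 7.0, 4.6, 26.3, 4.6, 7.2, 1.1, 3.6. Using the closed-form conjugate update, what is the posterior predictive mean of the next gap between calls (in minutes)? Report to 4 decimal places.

9.8101

With a Gamma(shape α, rate β) prior on the exponential rate λ, the posterior after n observations with total T = Σxᵢ is Gamma(α+n, β+T).
Sum of observations T = 138.8 minutes; n = 11.
Posterior: Gamma(5.8+11, 16.2+138.8) = Gamma(16.8, 155.0).
The predictive distribution for the next observation is Lomax; its mean is β/(α−1) = 155.0/15.8 = 9.8101.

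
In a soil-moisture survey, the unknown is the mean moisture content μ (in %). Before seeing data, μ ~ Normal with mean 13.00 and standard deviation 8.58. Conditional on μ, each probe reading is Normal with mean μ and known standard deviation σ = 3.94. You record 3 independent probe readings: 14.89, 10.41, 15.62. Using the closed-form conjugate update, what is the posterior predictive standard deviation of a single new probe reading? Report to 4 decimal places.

For Normal data with known variance σ², a Normal(μ₀, σ₀²) prior on μ is conjugate. Posterior precision = 1/σ₀² + n/σ²; posterior mean is the precision-weighted average of μ₀ and x̄.
σ₀² = 8.58² = 73.6164, σ² = 3.94² = 15.5236; σ² + n·σ₀² = 15.5236 + 3·73.6164 = 236.3728.
Posterior precision = 1/σ₀² + n/σ² = 1/73.6164 + 3/15.5236 = (σ² + n·σ₀²)/(σ₀²σ²) = 236.3728/(73.6164·15.5236); posterior variance σₙ² = σ₀²σ²/(σ² + n·σ₀²) = 73.6164·15.5236/236.3728 = 4.834700.
Predictive variance for one new observation = σₙ² + σ² = 73.6164·15.5236/236.3728 + 15.5236 = σ²·(σ₀² + 236.3728)/236.3728 = 15.5236·309.9892/236.3728 = 20.358300; SD = √(15.5236·309.9892/236.3728) = 4.5120.

4.5120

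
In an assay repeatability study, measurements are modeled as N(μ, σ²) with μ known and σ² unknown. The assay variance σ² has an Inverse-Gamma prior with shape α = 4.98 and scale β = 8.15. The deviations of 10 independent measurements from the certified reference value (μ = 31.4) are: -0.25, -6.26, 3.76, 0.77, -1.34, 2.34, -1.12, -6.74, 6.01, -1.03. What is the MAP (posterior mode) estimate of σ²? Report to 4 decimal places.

7.3504

With known mean μ and an Inverse-Gamma(α, β) prior on σ², the Normal likelihood is conjugate: posterior is Inv-Gamma(α + n/2, β + Σ(xᵢ−μ)²/2).
Σ(xᵢ−μ)² = (-0.25)² + (-6.26)² + (3.76)² + (0.77)² + (-1.34)² + (2.34)² + (-1.12)² + (-6.74)² + (6.01)² + (-1.03)² = 145.1148.
Posterior: Inv-Gamma(4.98 + 10/2, 8.15 + 145.1148/2) = Inv-Gamma(9.98, 80.70740).
Mode = β/(α+1) = 80.70740/10.98 = 7.3504.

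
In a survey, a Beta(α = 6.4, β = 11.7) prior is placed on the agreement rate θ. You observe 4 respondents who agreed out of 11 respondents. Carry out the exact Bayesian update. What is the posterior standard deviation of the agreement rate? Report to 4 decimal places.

The Beta prior is conjugate to a Binomial/Bernoulli likelihood; the update adds successes to α and failures to β.
Posterior: Beta(α+k, β+n−k) = Beta(6.4+4, 11.7+7) = Beta(10.4, 18.7).
Var = αβ/((α+β)²(α+β+1)) = 10.4·18.7/(29.1²·30.1) = 0.00762996; SD = √0.00762996 = 0.0873.

0.0873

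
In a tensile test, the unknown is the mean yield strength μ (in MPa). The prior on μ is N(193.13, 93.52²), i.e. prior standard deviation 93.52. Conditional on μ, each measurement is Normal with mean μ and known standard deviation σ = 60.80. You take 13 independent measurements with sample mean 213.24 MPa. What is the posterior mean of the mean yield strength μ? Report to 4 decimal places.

For Normal data with known variance σ², a Normal(μ₀, σ₀²) prior on μ is conjugate. Posterior precision = 1/σ₀² + n/σ²; posterior mean is the precision-weighted average of μ₀ and x̄.
n·x̄ = 13·213.24 = 2772.12.
σ₀² = 93.52² = 8745.9904, σ² = 60.80² = 3696.64; σ² + n·σ₀² = 3696.64 + 13·8745.9904 = 117394.5152.
Posterior mean = (μ₀/σ₀² + n·x̄/σ²)/(1/σ₀² + n/σ²) = (σ²·μ₀ + σ₀²·n·x̄)/(σ² + n·σ₀²) = (3696.64·193.13 + 8745.9904·2772.12)/117394.5152 = 24958866.990848/117394.5152 = 212.6068.

212.6068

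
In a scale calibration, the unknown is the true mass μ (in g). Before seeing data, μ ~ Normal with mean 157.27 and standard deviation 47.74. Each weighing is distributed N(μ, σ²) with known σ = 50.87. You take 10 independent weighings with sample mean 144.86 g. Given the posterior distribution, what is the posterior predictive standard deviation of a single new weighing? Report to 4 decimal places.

For Normal data with known variance σ², a Normal(μ₀, σ₀²) prior on μ is conjugate. Posterior precision = 1/σ₀² + n/σ²; posterior mean is the precision-weighted average of μ₀ and x̄.
σ₀² = 47.74² = 2279.1076, σ² = 50.87² = 2587.7569; σ² + n·σ₀² = 2587.7569 + 10·2279.1076 = 25378.8329.
Posterior precision = 1/σ₀² + n/σ² = 1/2279.1076 + 10/2587.7569 = (σ² + n·σ₀²)/(σ₀²σ²) = 25378.8329/(2279.1076·2587.7569); posterior variance σₙ² = σ₀²σ²/(σ² + n·σ₀²) = 2279.1076·2587.7569/25378.8329 = 232.389584.
Predictive variance for one new observation = σₙ² + σ² = 2279.1076·2587.7569/25378.8329 + 2587.7569 = σ²·(σ₀² + 25378.8329)/25378.8329 = 2587.7569·27657.9405/25378.8329 = 2820.146484; SD = √(2587.7569·27657.9405/25378.8329) = 53.1051.

53.1051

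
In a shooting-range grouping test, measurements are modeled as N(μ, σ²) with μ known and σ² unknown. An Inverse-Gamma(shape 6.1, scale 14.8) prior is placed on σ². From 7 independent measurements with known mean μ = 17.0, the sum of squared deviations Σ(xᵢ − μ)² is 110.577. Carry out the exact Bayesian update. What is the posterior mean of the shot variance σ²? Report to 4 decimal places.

8.1498

With known mean μ and an Inverse-Gamma(α, β) prior on σ², the Normal likelihood is conjugate: posterior is Inv-Gamma(α + n/2, β + Σ(xᵢ−μ)²/2).
Posterior: Inv-Gamma(6.1 + 7/2, 14.8 + 110.577/2) = Inv-Gamma(9.60, 70.0885).
E[σ²|data] = β/(α−1) = 70.0885/8.60 = 8.1498.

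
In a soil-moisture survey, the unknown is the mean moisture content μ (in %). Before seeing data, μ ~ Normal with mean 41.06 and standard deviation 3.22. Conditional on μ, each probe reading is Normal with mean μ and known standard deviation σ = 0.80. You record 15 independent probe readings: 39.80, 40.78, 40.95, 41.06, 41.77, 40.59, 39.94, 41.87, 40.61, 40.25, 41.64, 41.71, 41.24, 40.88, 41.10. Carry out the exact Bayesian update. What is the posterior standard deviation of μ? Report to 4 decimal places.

0.2061

For Normal data with known variance σ², a Normal(μ₀, σ₀²) prior on μ is conjugate. Posterior precision = 1/σ₀² + n/σ²; posterior mean is the precision-weighted average of μ₀ and x̄.
σ₀² = 3.22² = 10.3684, σ² = 0.80² = 0.64; σ² + n·σ₀² = 0.64 + 15·10.3684 = 156.166.
Posterior precision = 1/σ₀² + n/σ² = 1/10.3684 + 15/0.64 = (σ² + n·σ₀²)/(σ₀²σ²) = 156.166/(10.3684·0.64); posterior variance σₙ² = σ₀²σ²/(σ² + n·σ₀²) = 10.3684·0.64/156.166 = 0.042492.
Posterior SD = √σₙ² = √(10.3684·0.64/156.166) = 0.2061.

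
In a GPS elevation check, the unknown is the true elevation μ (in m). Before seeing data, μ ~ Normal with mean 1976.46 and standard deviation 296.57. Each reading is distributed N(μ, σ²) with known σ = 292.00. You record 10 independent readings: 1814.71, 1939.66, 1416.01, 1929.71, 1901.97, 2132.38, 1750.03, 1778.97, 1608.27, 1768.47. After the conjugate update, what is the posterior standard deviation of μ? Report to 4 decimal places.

For Normal data with known variance σ², a Normal(μ₀, σ₀²) prior on μ is conjugate. Posterior precision = 1/σ₀² + n/σ²; posterior mean is the precision-weighted average of μ₀ and x̄.
σ₀² = 296.57² = 87953.7649, σ² = 292.00² = 85264; σ² + n·σ₀² = 85264 + 10·87953.7649 = 964801.649.
Posterior precision = 1/σ₀² + n/σ² = 1/87953.7649 + 10/85264 = (σ² + n·σ₀²)/(σ₀²σ²) = 964801.649/(87953.7649·85264); posterior variance σₙ² = σ₀²σ²/(σ² + n·σ₀²) = 87953.7649·85264/964801.649 = 7772.882455.
Posterior SD = √σₙ² = √(87953.7649·85264/964801.649) = 88.1640.

88.1640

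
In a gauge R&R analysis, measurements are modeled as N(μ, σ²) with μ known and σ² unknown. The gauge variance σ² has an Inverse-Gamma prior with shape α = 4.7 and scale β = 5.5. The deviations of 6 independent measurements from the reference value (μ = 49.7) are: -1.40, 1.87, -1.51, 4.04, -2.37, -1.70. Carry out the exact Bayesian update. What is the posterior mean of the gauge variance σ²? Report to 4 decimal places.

With known mean μ and an Inverse-Gamma(α, β) prior on σ², the Normal likelihood is conjugate: posterior is Inv-Gamma(α + n/2, β + Σ(xᵢ−μ)²/2).
Σ(xᵢ−μ)² = (-1.40)² + (1.87)² + (-1.51)² + (4.04)² + (-2.37)² + (-1.70)² = 32.5655.
Posterior: Inv-Gamma(4.7 + 6/2, 5.5 + 32.5655/2) = Inv-Gamma(7.70, 21.78275).
E[σ²|data] = β/(α−1) = 21.78275/6.70 = 3.2512.

3.2512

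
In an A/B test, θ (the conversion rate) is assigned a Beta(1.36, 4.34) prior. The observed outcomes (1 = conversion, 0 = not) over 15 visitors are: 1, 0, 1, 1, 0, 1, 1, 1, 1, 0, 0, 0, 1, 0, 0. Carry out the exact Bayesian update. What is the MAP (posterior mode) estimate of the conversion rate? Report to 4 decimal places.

The Beta prior is conjugate to a Binomial/Bernoulli likelihood; the update adds successes to α and failures to β.
Posterior: Beta(α+k, β+n−k) = Beta(1.36+8, 4.34+7) = Beta(9.36, 11.34).
Mode of Beta(a,b) for a,b>1 is (a−1)/(a+b−2) = 8.36/18.70 = 0.4471.

0.4471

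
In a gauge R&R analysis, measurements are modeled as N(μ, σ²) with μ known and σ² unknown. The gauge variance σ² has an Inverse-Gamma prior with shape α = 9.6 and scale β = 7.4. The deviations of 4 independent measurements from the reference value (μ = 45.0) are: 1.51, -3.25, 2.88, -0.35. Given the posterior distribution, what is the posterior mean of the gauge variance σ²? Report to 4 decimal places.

1.7009

With known mean μ and an Inverse-Gamma(α, β) prior on σ², the Normal likelihood is conjugate: posterior is Inv-Gamma(α + n/2, β + Σ(xᵢ−μ)²/2).
Σ(xᵢ−μ)² = (1.51)² + (-3.25)² + (2.88)² + (-0.35)² = 21.2595.
Posterior: Inv-Gamma(9.6 + 4/2, 7.4 + 21.2595/2) = Inv-Gamma(11.60, 18.02975).
E[σ²|data] = β/(α−1) = 18.02975/10.60 = 1.7009.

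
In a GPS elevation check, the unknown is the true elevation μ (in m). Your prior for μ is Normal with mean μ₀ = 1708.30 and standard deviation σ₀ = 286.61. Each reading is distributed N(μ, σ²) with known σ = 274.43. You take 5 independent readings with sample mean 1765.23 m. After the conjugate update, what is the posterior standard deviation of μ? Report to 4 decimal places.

112.8204

For Normal data with known variance σ², a Normal(μ₀, σ₀²) prior on μ is conjugate. Posterior precision = 1/σ₀² + n/σ²; posterior mean is the precision-weighted average of μ₀ and x̄.
σ₀² = 286.61² = 82145.2921, σ² = 274.43² = 75311.8249; σ² + n·σ₀² = 75311.8249 + 5·82145.2921 = 486038.2854.
Posterior precision = 1/σ₀² + n/σ² = 1/82145.2921 + 5/75311.8249 = (σ² + n·σ₀²)/(σ₀²σ²) = 486038.2854/(82145.2921·75311.8249); posterior variance σₙ² = σ₀²σ²/(σ² + n·σ₀²) = 82145.2921·75311.8249/486038.2854 = 12728.445558.
Posterior SD = √σₙ² = √(82145.2921·75311.8249/486038.2854) = 112.8204.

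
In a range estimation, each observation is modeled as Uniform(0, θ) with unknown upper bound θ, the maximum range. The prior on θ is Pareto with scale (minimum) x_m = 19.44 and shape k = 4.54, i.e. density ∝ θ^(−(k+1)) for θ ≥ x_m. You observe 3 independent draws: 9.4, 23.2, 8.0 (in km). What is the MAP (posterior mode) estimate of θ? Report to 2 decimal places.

23.20

A Pareto(scale x_m, shape k) prior on the upper bound θ of Uniform(0, θ) is conjugate: posterior is Pareto(max(x_m, max xᵢ), k + n).
Sample maximum = 23.2; prior scale x_m = 19.44 → posterior scale = max = 23.20.
Posterior shape = 4.54 + 3 = 7.54.
The Pareto density is decreasing on [x_m, ∞), so the mode is x_m = 23.20.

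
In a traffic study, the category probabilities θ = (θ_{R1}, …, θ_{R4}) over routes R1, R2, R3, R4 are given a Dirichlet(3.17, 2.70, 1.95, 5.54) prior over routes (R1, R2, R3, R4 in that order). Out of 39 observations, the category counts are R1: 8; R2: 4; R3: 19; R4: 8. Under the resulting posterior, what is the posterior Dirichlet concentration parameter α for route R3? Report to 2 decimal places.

The Dirichlet prior is conjugate to the Multinomial likelihood: each posterior αⱼ = prior αⱼ + observed count nⱼ.
Posterior concentration: (11.17, 6.70, 20.95, 13.54), total = 52.36.
α_{R3} = 1.95 + 19 = 20.95.

20.95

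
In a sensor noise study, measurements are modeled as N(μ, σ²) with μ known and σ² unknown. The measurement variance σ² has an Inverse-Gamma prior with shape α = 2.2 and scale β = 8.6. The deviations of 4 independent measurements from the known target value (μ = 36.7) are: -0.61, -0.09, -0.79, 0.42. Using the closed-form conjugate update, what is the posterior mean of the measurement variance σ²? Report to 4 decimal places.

2.8720

With known mean μ and an Inverse-Gamma(α, β) prior on σ², the Normal likelihood is conjugate: posterior is Inv-Gamma(α + n/2, β + Σ(xᵢ−μ)²/2).
Σ(xᵢ−μ)² = (-0.61)² + (-0.09)² + (-0.79)² + (0.42)² = 1.1807.
Posterior: Inv-Gamma(2.2 + 4/2, 8.6 + 1.1807/2) = Inv-Gamma(4.20, 9.19035).
E[σ²|data] = β/(α−1) = 9.19035/3.20 = 2.8720.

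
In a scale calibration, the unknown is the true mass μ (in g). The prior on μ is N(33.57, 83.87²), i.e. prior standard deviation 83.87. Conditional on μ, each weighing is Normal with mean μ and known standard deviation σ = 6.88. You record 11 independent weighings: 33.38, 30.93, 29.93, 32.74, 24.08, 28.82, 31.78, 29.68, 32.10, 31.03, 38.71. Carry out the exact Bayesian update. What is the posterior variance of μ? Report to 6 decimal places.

For Normal data with known variance σ², a Normal(μ₀, σ₀²) prior on μ is conjugate. Posterior precision = 1/σ₀² + n/σ²; posterior mean is the precision-weighted average of μ₀ and x̄.
σ₀² = 83.87² = 7034.1769, σ² = 6.88² = 47.3344; σ² + n·σ₀² = 47.3344 + 11·7034.1769 = 77423.2803.
Posterior precision = 1/σ₀² + n/σ² = 1/7034.1769 + 11/47.3344 = (σ² + n·σ₀²)/(σ₀²σ²) = 77423.2803/(7034.1769·47.3344); posterior variance σₙ² = σ₀²σ²/(σ² + n·σ₀²) = 7034.1769·47.3344/77423.2803 = 4.300496.

4.300496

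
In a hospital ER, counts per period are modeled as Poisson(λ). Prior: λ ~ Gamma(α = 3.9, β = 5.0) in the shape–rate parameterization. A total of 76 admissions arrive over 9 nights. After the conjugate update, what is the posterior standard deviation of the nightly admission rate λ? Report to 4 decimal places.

With a Gamma(shape α, rate β) prior, the Poisson likelihood is conjugate: the posterior is Gamma(α + ΣXᵢ, β + n).
Posterior: Gamma(α+S, β+n) = Gamma(3.9+76, 5.0+9) = Gamma(79.9, 14.0).
SD = √α/β = √79.9/14.0 = 0.6385.

0.6385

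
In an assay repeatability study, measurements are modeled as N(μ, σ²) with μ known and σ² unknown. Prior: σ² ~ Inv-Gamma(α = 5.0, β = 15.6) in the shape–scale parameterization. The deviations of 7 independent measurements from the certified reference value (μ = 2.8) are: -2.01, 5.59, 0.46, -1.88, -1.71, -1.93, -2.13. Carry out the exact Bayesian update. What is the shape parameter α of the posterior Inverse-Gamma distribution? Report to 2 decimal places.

With known mean μ and an Inverse-Gamma(α, β) prior on σ², the Normal likelihood is conjugate: posterior is Inv-Gamma(α + n/2, β + Σ(xᵢ−μ)²/2).
Σ(xᵢ−μ)² = (-2.01)² + (5.59)² + (0.46)² + (-1.88)² + (-1.71)² + (-1.93)² + (-2.13)² = 50.2201.
Posterior: Inv-Gamma(5.0 + 7/2, 15.6 + 50.2201/2) = Inv-Gamma(8.50, 40.71005).
Posterior α = 8.50.

8.50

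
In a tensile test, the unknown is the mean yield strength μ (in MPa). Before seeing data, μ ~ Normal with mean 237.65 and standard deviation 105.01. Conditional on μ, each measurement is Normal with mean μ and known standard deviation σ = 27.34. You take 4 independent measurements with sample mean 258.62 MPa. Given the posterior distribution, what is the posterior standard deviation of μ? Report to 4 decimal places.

13.5556

For Normal data with known variance σ², a Normal(μ₀, σ₀²) prior on μ is conjugate. Posterior precision = 1/σ₀² + n/σ²; posterior mean is the precision-weighted average of μ₀ and x̄.
σ₀² = 105.01² = 11027.1001, σ² = 27.34² = 747.4756; σ² + n·σ₀² = 747.4756 + 4·11027.1001 = 44855.876.
Posterior precision = 1/σ₀² + n/σ² = 1/11027.1001 + 4/747.4756 = (σ² + n·σ₀²)/(σ₀²σ²) = 44855.876/(11027.1001·747.4756); posterior variance σₙ² = σ₀²σ²/(σ² + n·σ₀²) = 11027.1001·747.4756/44855.876 = 183.754928.
Posterior SD = √σₙ² = √(11027.1001·747.4756/44855.876) = 13.5556.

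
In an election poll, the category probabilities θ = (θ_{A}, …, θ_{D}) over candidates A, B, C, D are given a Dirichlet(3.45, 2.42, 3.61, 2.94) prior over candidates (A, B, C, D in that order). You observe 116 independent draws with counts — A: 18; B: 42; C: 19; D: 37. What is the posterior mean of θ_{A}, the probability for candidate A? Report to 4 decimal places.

0.1670

The Dirichlet prior is conjugate to the Multinomial likelihood: each posterior αⱼ = prior αⱼ + observed count nⱼ.
Posterior concentration: (21.45, 44.42, 22.61, 39.94), total = 128.42.
E[θ_{A}|data] = α_{A}/Σα = 21.45/128.42 = 0.1670.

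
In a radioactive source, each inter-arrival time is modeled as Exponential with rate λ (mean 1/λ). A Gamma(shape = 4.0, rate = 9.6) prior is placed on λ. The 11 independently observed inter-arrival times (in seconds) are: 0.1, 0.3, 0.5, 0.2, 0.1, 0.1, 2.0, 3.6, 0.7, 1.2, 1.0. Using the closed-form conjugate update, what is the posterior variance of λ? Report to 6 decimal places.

0.039855

With a Gamma(shape α, rate β) prior on the exponential rate λ, the posterior after n observations with total T = Σxᵢ is Gamma(α+n, β+T).
Sum of observations T = 9.8 seconds; n = 11.
Posterior: Gamma(4.0+11, 9.6+9.8) = Gamma(15.0, 19.4).
Var = α/β² = 0.039855.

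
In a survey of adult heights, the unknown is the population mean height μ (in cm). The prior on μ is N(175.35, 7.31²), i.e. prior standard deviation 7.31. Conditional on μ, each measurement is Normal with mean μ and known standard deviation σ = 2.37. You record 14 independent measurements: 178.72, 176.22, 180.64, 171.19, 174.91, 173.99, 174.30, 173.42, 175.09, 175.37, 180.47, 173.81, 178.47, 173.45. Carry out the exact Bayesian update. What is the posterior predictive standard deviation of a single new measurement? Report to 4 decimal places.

For Normal data with known variance σ², a Normal(μ₀, σ₀²) prior on μ is conjugate. Posterior precision = 1/σ₀² + n/σ²; posterior mean is the precision-weighted average of μ₀ and x̄.
σ₀² = 7.31² = 53.4361, σ² = 2.37² = 5.6169; σ² + n·σ₀² = 5.6169 + 14·53.4361 = 753.7223.
Posterior precision = 1/σ₀² + n/σ² = 1/53.4361 + 14/5.6169 = (σ² + n·σ₀²)/(σ₀²σ²) = 753.7223/(53.4361·5.6169); posterior variance σₙ² = σ₀²σ²/(σ² + n·σ₀²) = 53.4361·5.6169/753.7223 = 0.398217.
Predictive variance for one new observation = σₙ² + σ² = 53.4361·5.6169/753.7223 + 5.6169 = σ²·(σ₀² + 753.7223)/753.7223 = 5.6169·807.1584/753.7223 = 6.015117; SD = √(5.6169·807.1584/753.7223) = 2.4526.

2.4526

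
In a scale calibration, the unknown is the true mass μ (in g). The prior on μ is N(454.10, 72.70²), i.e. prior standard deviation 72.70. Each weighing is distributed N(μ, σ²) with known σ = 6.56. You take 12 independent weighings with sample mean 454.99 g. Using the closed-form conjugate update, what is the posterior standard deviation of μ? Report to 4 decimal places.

1.8931

For Normal data with known variance σ², a Normal(μ₀, σ₀²) prior on μ is conjugate. Posterior precision = 1/σ₀² + n/σ²; posterior mean is the precision-weighted average of μ₀ and x̄.
σ₀² = 72.70² = 5285.29, σ² = 6.56² = 43.0336; σ² + n·σ₀² = 43.0336 + 12·5285.29 = 63466.5136.
Posterior precision = 1/σ₀² + n/σ² = 1/5285.29 + 12/43.0336 = (σ² + n·σ₀²)/(σ₀²σ²) = 63466.5136/(5285.29·43.0336); posterior variance σₙ² = σ₀²σ²/(σ² + n·σ₀²) = 5285.29·43.0336/63466.5136 = 3.583702.
Posterior SD = √σₙ² = √(5285.29·43.0336/63466.5136) = 1.8931.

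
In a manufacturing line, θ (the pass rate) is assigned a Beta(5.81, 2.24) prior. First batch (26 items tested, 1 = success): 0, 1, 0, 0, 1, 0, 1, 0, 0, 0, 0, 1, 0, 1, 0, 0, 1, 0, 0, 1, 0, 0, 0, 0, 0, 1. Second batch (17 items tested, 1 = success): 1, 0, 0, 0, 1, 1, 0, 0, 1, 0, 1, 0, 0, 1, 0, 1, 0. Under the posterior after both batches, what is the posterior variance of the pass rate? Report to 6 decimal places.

0.004639

The Beta prior is conjugate to a Binomial/Bernoulli likelihood; the update adds successes to α and failures to β.
After batch 1: Beta(5.81+8, 2.24+18) = Beta(13.81, 20.24).
After batch 2: Beta(13.81+7, 20.24+10) = Beta(20.81, 30.24).
Var = αβ/((α+β)²(α+β+1)) = 20.81·30.24/(51.05²·52.05) = 0.004639.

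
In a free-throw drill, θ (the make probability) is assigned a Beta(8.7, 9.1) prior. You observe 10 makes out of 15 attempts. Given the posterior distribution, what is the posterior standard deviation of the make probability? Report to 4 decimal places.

0.0852

The Beta prior is conjugate to a Binomial/Bernoulli likelihood; the update adds successes to α and failures to β.
Posterior: Beta(α+k, β+n−k) = Beta(8.7+10, 9.1+5) = Beta(18.7, 14.1).
Var = αβ/((α+β)²(α+β+1)) = 18.7·14.1/(32.8²·33.8) = 0.00725097; SD = √0.00725097 = 0.0852.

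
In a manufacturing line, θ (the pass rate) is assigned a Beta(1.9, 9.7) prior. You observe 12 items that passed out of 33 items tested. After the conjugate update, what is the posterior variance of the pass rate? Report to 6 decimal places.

0.004705

The Beta prior is conjugate to a Binomial/Bernoulli likelihood; the update adds successes to α and failures to β.
Posterior: Beta(α+k, β+n−k) = Beta(1.9+12, 9.7+21) = Beta(13.9, 30.7).
Var = αβ/((α+β)²(α+β+1)) = 13.9·30.7/(44.6²·45.6) = 0.004705.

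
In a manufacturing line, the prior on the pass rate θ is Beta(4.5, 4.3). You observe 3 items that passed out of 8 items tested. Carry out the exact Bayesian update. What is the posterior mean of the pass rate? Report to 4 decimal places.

0.4464

The Beta prior is conjugate to a Binomial/Bernoulli likelihood; the update adds successes to α and failures to β.
Posterior: Beta(α+k, β+n−k) = Beta(4.5+3, 4.3+5) = Beta(7.5, 9.3).
Posterior mean = α/(α+β) = 7.5/16.8 = 0.4464.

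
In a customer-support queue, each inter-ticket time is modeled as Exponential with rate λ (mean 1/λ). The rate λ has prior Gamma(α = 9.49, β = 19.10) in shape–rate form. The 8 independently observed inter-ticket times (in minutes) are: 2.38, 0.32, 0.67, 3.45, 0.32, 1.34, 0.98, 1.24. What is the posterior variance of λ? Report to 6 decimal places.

0.019695

With a Gamma(shape α, rate β) prior on the exponential rate λ, the posterior after n observations with total T = Σxᵢ is Gamma(α+n, β+T).
Sum of observations T = 10.70 minutes; n = 8.
Posterior: Gamma(9.49+8, 19.10+10.70) = Gamma(17.49, 29.80).
Var = α/β² = 0.019695.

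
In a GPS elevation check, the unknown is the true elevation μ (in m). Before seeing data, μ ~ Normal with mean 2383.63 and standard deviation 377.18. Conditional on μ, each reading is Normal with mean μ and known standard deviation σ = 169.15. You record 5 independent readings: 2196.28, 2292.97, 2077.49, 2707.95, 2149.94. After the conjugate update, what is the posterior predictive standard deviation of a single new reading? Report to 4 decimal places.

184.6965

For Normal data with known variance σ², a Normal(μ₀, σ₀²) prior on μ is conjugate. Posterior precision = 1/σ₀² + n/σ²; posterior mean is the precision-weighted average of μ₀ and x̄.
σ₀² = 377.18² = 142264.7524, σ² = 169.15² = 28611.7225; σ² + n·σ₀² = 28611.7225 + 5·142264.7524 = 739935.4845.
Posterior precision = 1/σ₀² + n/σ² = 1/142264.7524 + 5/28611.7225 = (σ² + n·σ₀²)/(σ₀²σ²) = 739935.4845/(142264.7524·28611.7225); posterior variance σₙ² = σ₀²σ²/(σ² + n·σ₀²) = 142264.7524·28611.7225/739935.4845 = 5501.073678.
Predictive variance for one new observation = σₙ² + σ² = 142264.7524·28611.7225/739935.4845 + 28611.7225 = σ²·(σ₀² + 739935.4845)/739935.4845 = 28611.7225·882200.2369/739935.4845 = 34112.796178; SD = √(28611.7225·882200.2369/739935.4845) = 184.6965.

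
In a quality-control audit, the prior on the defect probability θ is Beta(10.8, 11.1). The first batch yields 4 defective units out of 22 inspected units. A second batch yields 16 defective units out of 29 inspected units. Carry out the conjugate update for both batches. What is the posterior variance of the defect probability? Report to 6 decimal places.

0.003302

The Beta prior is conjugate to a Binomial/Bernoulli likelihood; the update adds successes to α and failures to β.
After batch 1: Beta(10.8+4, 11.1+18) = Beta(14.8, 29.1).
After batch 2: Beta(14.8+16, 29.1+13) = Beta(30.8, 42.1).
Var = αβ/((α+β)²(α+β+1)) = 30.8·42.1/(72.9²·73.9) = 0.003302.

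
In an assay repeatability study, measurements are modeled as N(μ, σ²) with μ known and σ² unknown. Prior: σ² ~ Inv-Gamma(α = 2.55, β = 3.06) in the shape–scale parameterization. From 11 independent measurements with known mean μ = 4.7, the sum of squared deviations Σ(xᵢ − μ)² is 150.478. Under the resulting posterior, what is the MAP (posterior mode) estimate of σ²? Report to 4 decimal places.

With known mean μ and an Inverse-Gamma(α, β) prior on σ², the Normal likelihood is conjugate: posterior is Inv-Gamma(α + n/2, β + Σ(xᵢ−μ)²/2).
Posterior: Inv-Gamma(2.55 + 11/2, 3.06 + 150.478/2) = Inv-Gamma(8.05, 78.2990).
Mode = β/(α+1) = 78.2990/9.05 = 8.6518.

8.6518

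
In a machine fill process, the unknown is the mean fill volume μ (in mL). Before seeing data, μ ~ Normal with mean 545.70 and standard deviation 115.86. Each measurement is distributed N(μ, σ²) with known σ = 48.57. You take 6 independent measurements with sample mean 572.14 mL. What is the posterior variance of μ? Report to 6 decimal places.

381.985823

For Normal data with known variance σ², a Normal(μ₀, σ₀²) prior on μ is conjugate. Posterior precision = 1/σ₀² + n/σ²; posterior mean is the precision-weighted average of μ₀ and x̄.
σ₀² = 115.86² = 13423.5396, σ² = 48.57² = 2359.0449; σ² + n·σ₀² = 2359.0449 + 6·13423.5396 = 82900.2825.
Posterior precision = 1/σ₀² + n/σ² = 1/13423.5396 + 6/2359.0449 = (σ² + n·σ₀²)/(σ₀²σ²) = 82900.2825/(13423.5396·2359.0449); posterior variance σₙ² = σ₀²σ²/(σ² + n·σ₀²) = 13423.5396·2359.0449/82900.2825 = 381.985823.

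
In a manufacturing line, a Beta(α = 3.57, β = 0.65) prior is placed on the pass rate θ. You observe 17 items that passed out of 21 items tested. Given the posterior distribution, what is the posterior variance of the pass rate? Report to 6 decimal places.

0.005735

The Beta prior is conjugate to a Binomial/Bernoulli likelihood; the update adds successes to α and failures to β.
Posterior: Beta(α+k, β+n−k) = Beta(3.57+17, 0.65+4) = Beta(20.57, 4.65).
Var = αβ/((α+β)²(α+β+1)) = 20.57·4.65/(25.22²·26.22) = 0.005735.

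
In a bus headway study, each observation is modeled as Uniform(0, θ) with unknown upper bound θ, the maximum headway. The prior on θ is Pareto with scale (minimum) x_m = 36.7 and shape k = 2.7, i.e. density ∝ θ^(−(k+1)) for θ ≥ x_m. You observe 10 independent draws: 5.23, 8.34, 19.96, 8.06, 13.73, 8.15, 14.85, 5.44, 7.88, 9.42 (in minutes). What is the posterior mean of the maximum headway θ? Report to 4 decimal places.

39.8368

A Pareto(scale x_m, shape k) prior on the upper bound θ of Uniform(0, θ) is conjugate: posterior is Pareto(max(x_m, max xᵢ), k + n).
Sample maximum = 19.96; prior scale x_m = 36.7 → posterior scale = max = 36.70.
Posterior shape = 2.7 + 10 = 12.7.
E[θ|data] = k·x_m/(k−1) = 12.7·36.70/11.7 = 39.8368.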